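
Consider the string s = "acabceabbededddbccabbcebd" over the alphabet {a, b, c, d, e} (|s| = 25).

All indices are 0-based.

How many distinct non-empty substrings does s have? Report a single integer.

293

rank | idx | suffix
   0 |  18 | abbcebd
   1 |   6 | abbededddbccabbcebd
   2 |   2 | abceabbededddbccabbcebd
   3 |   0 | acabceabbededddbccabbcebd
   4 |  19 | bbcebd
   5 |   7 | bbededddbccabbcebd
   6 |  15 | bccabbcebd
   7 |   3 | bceabbededddbccabbcebd
   8 |  20 | bcebd
   9 |  23 | bd
  10 |   8 | bededddbccabbcebd
  11 |  17 | cabbcebd
  12 |   1 | cabceabbededddbccabbcebd
  13 |  16 | ccabbcebd
  14 |   4 | ceabbededddbccabbcebd
  15 |  21 | cebd
  16 |  24 | d
  17 |  14 | dbccabbcebd
  18 |  13 | ddbccabbcebd
  19 |  12 | dddbccabbcebd
  20 |  10 | dedddbccabbcebd
  21 |   5 | eabbededddbccabbcebd
  22 |  22 | ebd
  23 |  11 | edddbccabbcebd
  24 |   9 | ededddbccabbcebd

SA = [18, 6, 2, 0, 19, 7, 15, 3, 20, 23, 8, 17, 1, 16, 4, 21, 24, 14, 13, 12, 10, 5, 22, 11, 9]
[i] adj suffixes → lcp
  [1] 18/6 → 3 ('abb')
  [2] 6/2 → 2 ('ab')
  [3] 2/0 → 1 ('a')
  [4] 0/19 → 0 ('')
  [5] 19/7 → 2 ('bb')
  [6] 7/15 → 1 ('b')
  [7] 15/3 → 2 ('bc')
  [8] 3/20 → 3 ('bce')
  [9] 20/23 → 1 ('b')
  [10] 23/8 → 1 ('b')
  [11] 8/17 → 0 ('')
  [12] 17/1 → 3 ('cab')
  [13] 1/16 → 1 ('c')
  [14] 16/4 → 1 ('c')
  [15] 4/21 → 2 ('ce')
  [16] 21/24 → 0 ('')
  [17] 24/14 → 1 ('d')
  [18] 14/13 → 1 ('d')
  [19] 13/12 → 2 ('dd')
  [20] 12/10 → 1 ('d')
  [21] 10/5 → 0 ('')
  [22] 5/22 → 1 ('e')
  [23] 22/11 → 1 ('e')
  [24] 11/9 → 2 ('ed')

n(n+1)/2 = 25·26/2 = 325
Σ LCP = 0 + 3 + 2 + 1 + 0 + 2 + 1 + 2 + 3 + 1 + 1 + 0 + 3 + 1 + 1 + 2 + 0 + 1 + 1 + 2 + 1 + 0 + 1 + 1 + 2 = 32
distinct = 325 − 32 = 293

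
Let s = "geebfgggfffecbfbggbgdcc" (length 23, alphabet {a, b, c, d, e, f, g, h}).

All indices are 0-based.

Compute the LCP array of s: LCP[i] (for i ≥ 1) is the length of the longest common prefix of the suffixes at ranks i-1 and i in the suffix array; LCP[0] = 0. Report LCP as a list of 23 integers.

sorted suffixes:
  #0 SA[0]=13  'bfbggbgdcc'
  #1 SA[1]=3  'bfgggfffecbfbggbgdcc'
  #2 SA[2]=18  'bgdcc'
  #3 SA[3]=15  'bggbgdcc'
  #4 SA[4]=22  'c'
  #5 SA[5]=12  'cbfbggbgdcc'
  #6 SA[6]=21  'cc'
  #7 SA[7]=20  'dcc'
  #8 SA[8]=2  'ebfgggfffecbfbggbgdcc'
  #9 SA[9]=11  'ecbfbggbgdcc'
  #10 SA[10]=1  'eebfgggfffecbfbggbgdcc'
  #11 SA[11]=14  'fbggbgdcc'
  #12 SA[12]=10  'fecbfbggbgdcc'
  #13 SA[13]=9  'ffecbfbggbgdcc'
  #14 SA[14]=8  'fffecbfbggbgdcc'
  #15 SA[15]=4  'fgggfffecbfbggbgdcc'
  #16 SA[16]=17  'gbgdcc'
  #17 SA[17]=19  'gdcc'
  #18 SA[18]=0  'geebfgggfffecbfbggbgdcc'
  #19 SA[19]=7  'gfffecbfbggbgdcc'
  #20 SA[20]=16  'ggbgdcc'
  #21 SA[21]=6  'ggfffecbfbggbgdcc'
  #22 SA[22]=5  'gggfffecbfbggbgdcc'

SA = [13, 3, 18, 15, 22, 12, 21, 20, 2, 11, 1, 14, 10, 9, 8, 4, 17, 19, 0, 7, 16, 6, 5]
rank  pair      lcp
   1  s[13:],s[3:]  2  'bf'
   2  s[3:],s[18:]  1  'b'
   3  s[18:],s[15:]  2  'bg'
   4  s[15:],s[22:]  0  ''
   5  s[22:],s[12:]  1  'c'
   6  s[12:],s[21:]  1  'c'
   7  s[21:],s[20:]  0  ''
   8  s[20:],s[2:]  0  ''
   9  s[2:],s[11:]  1  'e'
  10  s[11:],s[1:]  1  'e'
  11  s[1:],s[14:]  0  ''
  12  s[14:],s[10:]  1  'f'
  13  s[10:],s[9:]  1  'f'
  14  s[9:],s[8:]  2  'ff'
  15  s[8:],s[4:]  1  'f'
  16  s[4:],s[17:]  0  ''
  17  s[17:],s[19:]  1  'g'
  18  s[19:],s[0:]  1  'g'
  19  s[0:],s[7:]  1  'g'
  20  s[7:],s[16:]  1  'g'
  21  s[16:],s[6:]  2  'gg'
  22  s[6:],s[5:]  2  'gg'

[0, 2, 1, 2, 0, 1, 1, 0, 0, 1, 1, 0, 1, 1, 2, 1, 0, 1, 1, 1, 1, 2, 2]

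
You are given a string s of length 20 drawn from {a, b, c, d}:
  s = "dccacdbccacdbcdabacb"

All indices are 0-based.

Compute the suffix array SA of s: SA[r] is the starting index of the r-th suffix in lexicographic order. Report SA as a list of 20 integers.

rank→(start, suffix):
  0 → (15, 'abacb')
  1 → (17, 'acb')
  2 → (3, 'acdbccacdbcdabacb')
  3 → (9, 'acdbcdabacb')
  4 → (19, 'b')
  5 → (16, 'bacb')
  6 → (6, 'bccacdbcdabacb')
  7 → (12, 'bcdabacb')
  8 → (2, 'cacdbccacdbcdabacb')
  9 → (8, 'cacdbcdabacb')
  10 → (18, 'cb')
  11 → (1, 'ccacdbccacdbcdabacb')
  12 → (7, 'ccacdbcdabacb')
  13 → (13, 'cdabacb')
  14 → (4, 'cdbccacdbcdabacb')
  15 → (10, 'cdbcdabacb')
  16 → (14, 'dabacb')
  17 → (5, 'dbccacdbcdabacb')
  18 → (11, 'dbcdabacb')
  19 → (0, 'dccacdbccacdbcdabacb')

[15, 17, 3, 9, 19, 16, 6, 12, 2, 8, 18, 1, 7, 13, 4, 10, 14, 5, 11, 0]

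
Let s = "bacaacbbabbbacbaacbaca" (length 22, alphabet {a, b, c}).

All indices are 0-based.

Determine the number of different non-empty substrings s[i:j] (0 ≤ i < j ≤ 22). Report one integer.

sorted suffixes:
  #0 SA[0]=21  'a'
  #1 SA[1]=15  'aacbaca'
  #2 SA[2]=3  'aacbbabbbacbaacbaca'
  #3 SA[3]=8  'abbbacbaacbaca'
  #4 SA[4]=19  'aca'
  #5 SA[5]=1  'acaacbbabbbacbaacbaca'
  #6 SA[6]=12  'acbaacbaca'
  #7 SA[7]=16  'acbaca'
  #8 SA[8]=4  'acbbabbbacbaacbaca'
  #9 SA[9]=14  'baacbaca'
  #10 SA[10]=7  'babbbacbaacbaca'
  #11 SA[11]=18  'baca'
  #12 SA[12]=0  'bacaacbbabbbacbaacbaca'
  #13 SA[13]=11  'bacbaacbaca'
  #14 SA[14]=6  'bbabbbacbaacbaca'
  #15 SA[15]=10  'bbacbaacbaca'
  #16 SA[16]=9  'bbbacbaacbaca'
  #17 SA[17]=20  'ca'
  #18 SA[18]=2  'caacbbabbbacbaacbaca'
  #19 SA[19]=13  'cbaacbaca'
  #20 SA[20]=17  'cbaca'
  #21 SA[21]=5  'cbbabbbacbaacbaca'

SA = [21, 15, 3, 8, 19, 1, 12, 16, 4, 14, 7, 18, 0, 11, 6, 10, 9, 20, 2, 13, 17, 5]
rank  pair      lcp
   1  s[21:],s[15:]  1  'a'
   2  s[15:],s[3:]  4  'aacb'
   3  s[3:],s[8:]  1  'a'
   4  s[8:],s[19:]  1  'a'
   5  s[19:],s[1:]  3  'aca'
   6  s[1:],s[12:]  2  'ac'
   7  s[12:],s[16:]  4  'acba'
   8  s[16:],s[4:]  3  'acb'
   9  s[4:],s[14:]  0  ''
  10  s[14:],s[7:]  2  'ba'
  11  s[7:],s[18:]  2  'ba'
  12  s[18:],s[0:]  4  'baca'
  13  s[0:],s[11:]  3  'bac'
  14  s[11:],s[6:]  1  'b'
  15  s[6:],s[10:]  3  'bba'
  16  s[10:],s[9:]  2  'bb'
  17  s[9:],s[20:]  0  ''
  18  s[20:],s[2:]  2  'ca'
  19  s[2:],s[13:]  1  'c'
  20  s[13:],s[17:]  3  'cba'
  21  s[17:],s[5:]  2  'cb'

n(n+1)/2 = 22·23/2 = 253
Σ LCP = 0 + 1 + 4 + 1 + 1 + 3 + 2 + 4 + 3 + 0 + 2 + 2 + 4 + 3 + 1 + 3 + 2 + 0 + 2 + 1 + 3 + 2 = 44
distinct = 253 − 44 = 209

209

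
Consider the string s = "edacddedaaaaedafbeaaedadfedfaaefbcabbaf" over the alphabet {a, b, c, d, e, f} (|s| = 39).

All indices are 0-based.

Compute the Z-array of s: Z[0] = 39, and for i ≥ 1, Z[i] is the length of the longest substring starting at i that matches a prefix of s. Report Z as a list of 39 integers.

Z[0]=39
i=1: i≥r, start 0; Z[1]=0
i=2: i≥r, start 0; Z[2]=0
i=3: i≥r, start 0; Z[3]=0
i=4: i≥r, start 0; Z[4]=0
i=5: i≥r, start 0; Z[5]=0
i=6: i≥r, start 0; Z[6]=3 extend→box=[6,9)
i=7: min(r-i=2, Z[1]=0)=0; Z[7]=0
i=8: min(r-i=1, Z[2]=0)=0; Z[8]=0
i=9: i≥r, start 0; Z[9]=0
i=10: i≥r, start 0; Z[10]=0
i=11: i≥r, start 0; Z[11]=0
i=12: i≥r, start 0; Z[12]=3 extend→box=[12,15)
i=13: min(r-i=2, Z[1]=0)=0; Z[13]=0
i=14: min(r-i=1, Z[2]=0)=0; Z[14]=0
i=15: i≥r, start 0; Z[15]=0
i=16: i≥r, start 0; Z[16]=0
i=17: i≥r, start 0; Z[17]=1 extend→box=[17,18)
i=18: i≥r, start 0; Z[18]=0
i=19: i≥r, start 0; Z[19]=0
i=20: i≥r, start 0; Z[20]=3 extend→box=[20,23)
i=21: min(r-i=2, Z[1]=0)=0; Z[21]=0
i=22: min(r-i=1, Z[2]=0)=0; Z[22]=0
i=23: i≥r, start 0; Z[23]=0
i=24: i≥r, start 0; Z[24]=0
i=25: i≥r, start 0; Z[25]=2 extend→box=[25,27)
i=26: min(r-i=1, Z[1]=0)=0; Z[26]=0
i=27: i≥r, start 0; Z[27]=0
i=28: i≥r, start 0; Z[28]=0
i=29: i≥r, start 0; Z[29]=0
i=30: i≥r, start 0; Z[30]=1 extend→box=[30,31)
i=31: i≥r, start 0; Z[31]=0
i=32: i≥r, start 0; Z[32]=0
i=33: i≥r, start 0; Z[33]=0
i=34: i≥r, start 0; Z[34]=0
i=35: i≥r, start 0; Z[35]=0
i=36: i≥r, start 0; Z[36]=0
i=37: i≥r, start 0; Z[37]=0
i=38: i≥r, start 0; Z[38]=0

[39, 0, 0, 0, 0, 0, 3, 0, 0, 0, 0, 0, 3, 0, 0, 0, 0, 1, 0, 0, 3, 0, 0, 0, 0, 2, 0, 0, 0, 0, 1, 0, 0, 0, 0, 0, 0, 0, 0]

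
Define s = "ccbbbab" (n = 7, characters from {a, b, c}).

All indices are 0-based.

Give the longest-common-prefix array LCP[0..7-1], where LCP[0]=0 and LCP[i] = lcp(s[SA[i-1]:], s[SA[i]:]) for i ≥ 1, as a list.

rank | idx | suffix
   0 |   5 | ab
   1 |   6 | b
   2 |   4 | bab
   3 |   3 | bbab
   4 |   2 | bbbab
   5 |   1 | cbbbab
   6 |   0 | ccbbbab

SA = [5, 6, 4, 3, 2, 1, 0]
rank  pair      lcp
   1  s[5:],s[6:]  0  ''
   2  s[6:],s[4:]  1  'b'
   3  s[4:],s[3:]  1  'b'
   4  s[3:],s[2:]  2  'bb'
   5  s[2:],s[1:]  0  ''
   6  s[1:],s[0:]  1  'c'

[0, 0, 1, 1, 2, 0, 1]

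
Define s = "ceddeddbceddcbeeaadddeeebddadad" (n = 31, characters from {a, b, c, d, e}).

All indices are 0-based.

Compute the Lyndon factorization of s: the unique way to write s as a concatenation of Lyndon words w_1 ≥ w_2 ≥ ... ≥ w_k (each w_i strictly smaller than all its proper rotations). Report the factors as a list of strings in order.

["ceddedd", "bceddcbee", "aadddeeebddadad"]

emit factor 1: 'ceddedd' (i=0, period=7)
emit factor 2: 'bceddcbee' (i=7, period=9)
emit factor 3: 'aadddeeebddadad' (i=16, period=15)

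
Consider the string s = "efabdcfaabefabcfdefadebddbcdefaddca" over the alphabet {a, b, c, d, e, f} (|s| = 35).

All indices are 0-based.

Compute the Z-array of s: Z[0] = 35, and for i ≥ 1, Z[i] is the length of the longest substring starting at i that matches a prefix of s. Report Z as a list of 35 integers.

Z[0]=35
i=1: outside box; Z[1]=0
i=2: outside box; Z[2]=0
i=3: outside box; Z[3]=0
i=4: outside box; Z[4]=0
i=5: outside box; Z[5]=0
i=6: outside box; Z[6]=0
i=7: outside box; Z[7]=0
i=8: outside box; Z[8]=0
i=9: outside box; Z[9]=0
i=10: outside box; Z[10]=4 extend→box=[10,14)
i=11: min(r-i=3, Z[1]=0)=0; Z[11]=0
i=12: min(r-i=2, Z[2]=0)=0; Z[12]=0
i=13: min(r-i=1, Z[3]=0)=0; Z[13]=0
i=14: outside box; Z[14]=0
i=15: outside box; Z[15]=0
i=16: outside box; Z[16]=0
i=17: outside box; Z[17]=3 extend→box=[17,20)
i=18: min(r-i=2, Z[1]=0)=0; Z[18]=0
i=19: min(r-i=1, Z[2]=0)=0; Z[19]=0
i=20: outside box; Z[20]=0
i=21: outside box; Z[21]=1 extend→box=[21,22)
i=22: outside box; Z[22]=0
i=23: outside box; Z[23]=0
i=24: outside box; Z[24]=0
i=25: outside box; Z[25]=0
i=26: outside box; Z[26]=0
i=27: outside box; Z[27]=0
i=28: outside box; Z[28]=3 extend→box=[28,31)
i=29: min(r-i=2, Z[1]=0)=0; Z[29]=0
i=30: min(r-i=1, Z[2]=0)=0; Z[30]=0
i=31: outside box; Z[31]=0
i=32: outside box; Z[32]=0
i=33: outside box; Z[33]=0
i=34: outside box; Z[34]=0

[35, 0, 0, 0, 0, 0, 0, 0, 0, 0, 4, 0, 0, 0, 0, 0, 0, 3, 0, 0, 0, 1, 0, 0, 0, 0, 0, 0, 3, 0, 0, 0, 0, 0, 0]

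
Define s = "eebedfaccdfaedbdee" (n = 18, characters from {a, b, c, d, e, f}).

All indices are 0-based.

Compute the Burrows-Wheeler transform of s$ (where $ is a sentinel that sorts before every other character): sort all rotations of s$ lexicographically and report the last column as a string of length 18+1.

effdeacebeceeabd$dd

rank  rotation             last
    0  $eebedfaccdfaedbdee  e
    1  accdfaedbdee$eebedf  f
    2  aedbdee$eebedfaccdf  f
    3  bdee$eebedfaccdfaed  d
    4  bedfaccdfaedbdee$ee  e
    5  ccdfaedbdee$eebedfa  a
    6  cdfaedbdee$eebedfac  c
    7  dbdee$eebedfaccdfae  e
    8  dee$eebedfaccdfaedb  b
    9  dfaccdfaedbdee$eebe  e
   10  dfaedbdee$eebedfacc  c
   11  e$eebedfaccdfaedbde  e
   12  ebedfaccdfaedbdee$e  e
   13  edbdee$eebedfaccdfa  a
   14  edfaccdfaedbdee$eeb  b
   15  ee$eebedfaccdfaedbd  d
   16  eebedfaccdfaedbdee$  $
   17  faccdfaedbdee$eebed  d
   18  faedbdee$eebedfaccd  d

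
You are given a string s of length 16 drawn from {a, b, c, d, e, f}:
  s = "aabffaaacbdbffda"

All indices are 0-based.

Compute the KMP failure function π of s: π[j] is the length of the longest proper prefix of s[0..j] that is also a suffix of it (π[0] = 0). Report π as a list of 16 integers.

π[0] = 0
j=1 s[j]='a': π[1]=1 (border 'a')
j=2 s[j]='b': k: 1→0; π[2]=0 (border '')
j=3 s[j]='f': π[3]=0 (border '')
j=4 s[j]='f': π[4]=0 (border '')
j=5 s[j]='a': π[5]=1 (border 'a')
j=6 s[j]='a': π[6]=2 (border 'aa')
j=7 s[j]='a': k: 2→1; π[7]=2 (border 'aa')
j=8 s[j]='c': k: 2→1→0; π[8]=0 (border '')
j=9 s[j]='b': π[9]=0 (border '')
j=10 s[j]='d': π[10]=0 (border '')
j=11 s[j]='b': π[11]=0 (border '')
j=12 s[j]='f': π[12]=0 (border '')
j=13 s[j]='f': π[13]=0 (border '')
j=14 s[j]='d': π[14]=0 (border '')
j=15 s[j]='a': π[15]=1 (border 'a')

[0, 1, 0, 0, 0, 1, 2, 2, 0, 0, 0, 0, 0, 0, 0, 1]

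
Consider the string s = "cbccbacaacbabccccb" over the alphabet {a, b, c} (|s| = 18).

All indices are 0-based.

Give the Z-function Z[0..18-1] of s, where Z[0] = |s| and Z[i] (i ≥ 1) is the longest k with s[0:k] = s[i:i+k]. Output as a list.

Z[0]=18
i=1: outside box; Z[1]=0
i=2: outside box; Z[2]=1 grow→box=[2,3)
i=3: outside box; Z[3]=2 grow→box=[3,5)
i=4: min(r-i=1, Z[1]=0)=0; Z[4]=0
i=5: outside box; Z[5]=0
i=6: outside box; Z[6]=1 grow→box=[6,7)
i=7: outside box; Z[7]=0
i=8: outside box; Z[8]=0
i=9: outside box; Z[9]=2 grow→box=[9,11)
i=10: min(r-i=1, Z[1]=0)=0; Z[10]=0
i=11: outside box; Z[11]=0
i=12: outside box; Z[12]=0
i=13: outside box; Z[13]=1 grow→box=[13,14)
i=14: outside box; Z[14]=1 grow→box=[14,15)
i=15: outside box; Z[15]=1 grow→box=[15,16)
i=16: outside box; Z[16]=2 grow→box=[16,18)
i=17: min(r-i=1, Z[1]=0)=0; Z[17]=0

[18, 0, 1, 2, 0, 0, 1, 0, 0, 2, 0, 0, 0, 1, 1, 1, 2, 0]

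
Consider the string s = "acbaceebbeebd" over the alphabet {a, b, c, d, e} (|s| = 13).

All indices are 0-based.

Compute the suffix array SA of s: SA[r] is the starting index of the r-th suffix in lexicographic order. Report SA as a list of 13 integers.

sorted suffixes:
  #0 SA[0]=0  'acbaceebbeebd'
  #1 SA[1]=3  'aceebbeebd'
  #2 SA[2]=2  'baceebbeebd'
  #3 SA[3]=7  'bbeebd'
  #4 SA[4]=11  'bd'
  #5 SA[5]=8  'beebd'
  #6 SA[6]=1  'cbaceebbeebd'
  #7 SA[7]=4  'ceebbeebd'
  #8 SA[8]=12  'd'
  #9 SA[9]=6  'ebbeebd'
  #10 SA[10]=10  'ebd'
  #11 SA[11]=5  'eebbeebd'
  #12 SA[12]=9  'eebd'

[0, 3, 2, 7, 11, 8, 1, 4, 12, 6, 10, 5, 9]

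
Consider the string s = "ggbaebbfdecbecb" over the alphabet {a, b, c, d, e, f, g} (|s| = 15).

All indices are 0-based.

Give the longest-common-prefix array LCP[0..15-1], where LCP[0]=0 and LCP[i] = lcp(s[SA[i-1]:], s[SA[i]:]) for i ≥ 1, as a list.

[0, 0, 1, 1, 1, 1, 0, 2, 0, 0, 1, 3, 0, 0, 1]

sorted suffixes:
  #0 SA[0]=3  'aebbfdecbecb'
  #1 SA[1]=14  'b'
  #2 SA[2]=2  'baebbfdecbecb'
  #3 SA[3]=5  'bbfdecbecb'
  #4 SA[4]=11  'becb'
  #5 SA[5]=6  'bfdecbecb'
  #6 SA[6]=13  'cb'
  #7 SA[7]=10  'cbecb'
  #8 SA[8]=8  'decbecb'
  #9 SA[9]=4  'ebbfdecbecb'
  #10 SA[10]=12  'ecb'
  #11 SA[11]=9  'ecbecb'
  #12 SA[12]=7  'fdecbecb'
  #13 SA[13]=1  'gbaebbfdecbecb'
  #14 SA[14]=0  'ggbaebbfdecbecb'

SA = [3, 14, 2, 5, 11, 6, 13, 10, 8, 4, 12, 9, 7, 1, 0]
rank  pair      lcp
   1  s[3:],s[14:]  0  ''
   2  s[14:],s[2:]  1  'b'
   3  s[2:],s[5:]  1  'b'
   4  s[5:],s[11:]  1  'b'
   5  s[11:],s[6:]  1  'b'
   6  s[6:],s[13:]  0  ''
   7  s[13:],s[10:]  2  'cb'
   8  s[10:],s[8:]  0  ''
   9  s[8:],s[4:]  0  ''
  10  s[4:],s[12:]  1  'e'
  11  s[12:],s[9:]  3  'ecb'
  12  s[9:],s[7:]  0  ''
  13  s[7:],s[1:]  0  ''
  14  s[1:],s[0:]  1  'g'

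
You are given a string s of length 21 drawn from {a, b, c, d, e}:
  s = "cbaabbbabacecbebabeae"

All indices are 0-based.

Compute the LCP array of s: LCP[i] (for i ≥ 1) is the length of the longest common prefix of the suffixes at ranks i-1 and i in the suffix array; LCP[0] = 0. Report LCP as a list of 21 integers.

[0, 1, 2, 2, 1, 1, 0, 2, 3, 2, 1, 2, 1, 2, 0, 2, 1, 0, 1, 1, 1]

rank→(start, suffix):
  0 → (2, 'aabbbabacecbebabeae')
  1 → (7, 'abacecbebabeae')
  2 → (3, 'abbbabacecbebabeae')
  3 → (16, 'abeae')
  4 → (9, 'acecbebabeae')
  5 → (19, 'ae')
  6 → (1, 'baabbbabacecbebabeae')
  7 → (6, 'babacecbebabeae')
  8 → (15, 'babeae')
  9 → (8, 'bacecbebabeae')
  10 → (5, 'bbabacecbebabeae')
  11 → (4, 'bbbabacecbebabeae')
  12 → (17, 'beae')
  13 → (13, 'bebabeae')
  14 → (0, 'cbaabbbabacecbebabeae')
  15 → (12, 'cbebabeae')
  16 → (10, 'cecbebabeae')
  17 → (20, 'e')
  18 → (18, 'eae')
  19 → (14, 'ebabeae')
  20 → (11, 'ecbebabeae')

SA = [2, 7, 3, 16, 9, 19, 1, 6, 15, 8, 5, 4, 17, 13, 0, 12, 10, 20, 18, 14, 11]
rank  pair      lcp
   1  s[2:],s[7:]  1  'a'
   2  s[7:],s[3:]  2  'ab'
   3  s[3:],s[16:]  2  'ab'
   4  s[16:],s[9:]  1  'a'
   5  s[9:],s[19:]  1  'a'
   6  s[19:],s[1:]  0  ''
   7  s[1:],s[6:]  2  'ba'
   8  s[6:],s[15:]  3  'bab'
   9  s[15:],s[8:]  2  'ba'
  10  s[8:],s[5:]  1  'b'
  11  s[5:],s[4:]  2  'bb'
  12  s[4:],s[17:]  1  'b'
  13  s[17:],s[13:]  2  'be'
  14  s[13:],s[0:]  0  ''
  15  s[0:],s[12:]  2  'cb'
  16  s[12:],s[10:]  1  'c'
  17  s[10:],s[20:]  0  ''
  18  s[20:],s[18:]  1  'e'
  19  s[18:],s[14:]  1  'e'
  20  s[14:],s[11:]  1  'e'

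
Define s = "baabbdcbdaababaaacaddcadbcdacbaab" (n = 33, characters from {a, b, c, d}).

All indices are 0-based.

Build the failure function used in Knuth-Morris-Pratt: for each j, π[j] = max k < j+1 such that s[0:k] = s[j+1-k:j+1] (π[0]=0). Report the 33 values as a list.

[0, 0, 0, 1, 1, 0, 0, 1, 0, 0, 0, 1, 2, 1, 2, 3, 0, 0, 0, 0, 0, 0, 0, 0, 1, 0, 0, 0, 0, 1, 2, 3, 4]

π[0] = 0
j=1 s[j]='a': π[1]=0 (border '')
j=2 s[j]='a': π[2]=0 (border '')
j=3 s[j]='b': π[3]=1 (border 'b')
j=4 s[j]='b': k: 1→0; π[4]=1 (border 'b')
j=5 s[j]='d': k: 1→0; π[5]=0 (border '')
j=6 s[j]='c': π[6]=0 (border '')
j=7 s[j]='b': π[7]=1 (border 'b')
j=8 s[j]='d': k: 1→0; π[8]=0 (border '')
j=9 s[j]='a': π[9]=0 (border '')
j=10 s[j]='a': π[10]=0 (border '')
j=11 s[j]='b': π[11]=1 (border 'b')
j=12 s[j]='a': π[12]=2 (border 'ba')
j=13 s[j]='b': k: 2→0; π[13]=1 (border 'b')
j=14 s[j]='a': π[14]=2 (border 'ba')
j=15 s[j]='a': π[15]=3 (border 'baa')
j=16 s[j]='a': k: 3→0; π[16]=0 (border '')
j=17 s[j]='c': π[17]=0 (border '')
j=18 s[j]='a': π[18]=0 (border '')
j=19 s[j]='d': π[19]=0 (border '')
j=20 s[j]='d': π[20]=0 (border '')
j=21 s[j]='c': π[21]=0 (border '')
j=22 s[j]='a': π[22]=0 (border '')
j=23 s[j]='d': π[23]=0 (border '')
j=24 s[j]='b': π[24]=1 (border 'b')
j=25 s[j]='c': k: 1→0; π[25]=0 (border '')
j=26 s[j]='d': π[26]=0 (border '')
j=27 s[j]='a': π[27]=0 (border '')
j=28 s[j]='c': π[28]=0 (border '')
j=29 s[j]='b': π[29]=1 (border 'b')
j=30 s[j]='a': π[30]=2 (border 'ba')
j=31 s[j]='a': π[31]=3 (border 'baa')
j=32 s[j]='b': π[32]=4 (border 'baab')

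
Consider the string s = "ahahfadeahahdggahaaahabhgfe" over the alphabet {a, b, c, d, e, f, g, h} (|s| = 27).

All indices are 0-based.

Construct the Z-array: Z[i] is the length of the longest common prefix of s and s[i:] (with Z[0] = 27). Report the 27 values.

[27, 0, 2, 0, 0, 1, 0, 0, 4, 0, 2, 0, 0, 0, 0, 3, 0, 1, 1, 3, 0, 1, 0, 0, 0, 0, 0]

Z[0]=27
i=1: outside box; Z[1]=0
i=2: outside box; Z[2]=2 extend→box=[2,4)
i=3: min(r-i=1, Z[1]=0)=0; Z[3]=0
i=4: outside box; Z[4]=0
i=5: outside box; Z[5]=1 extend→box=[5,6)
i=6: outside box; Z[6]=0
i=7: outside box; Z[7]=0
i=8: outside box; Z[8]=4 extend→box=[8,12)
i=9: min(r-i=3, Z[1]=0)=0; Z[9]=0
i=10: min(r-i=2, Z[2]=2)=2; Z[10]=2
i=11: min(r-i=1, Z[3]=0)=0; Z[11]=0
i=12: outside box; Z[12]=0
i=13: outside box; Z[13]=0
i=14: outside box; Z[14]=0
i=15: outside box; Z[15]=3 extend→box=[15,18)
i=16: min(r-i=2, Z[1]=0)=0; Z[16]=0
i=17: min(r-i=1, Z[2]=2)=1; Z[17]=1
i=18: outside box; Z[18]=1 extend→box=[18,19)
i=19: outside box; Z[19]=3 extend→box=[19,22)
i=20: min(r-i=2, Z[1]=0)=0; Z[20]=0
i=21: min(r-i=1, Z[2]=2)=1; Z[21]=1
i=22: outside box; Z[22]=0
i=23: outside box; Z[23]=0
i=24: outside box; Z[24]=0
i=25: outside box; Z[25]=0
i=26: outside box; Z[26]=0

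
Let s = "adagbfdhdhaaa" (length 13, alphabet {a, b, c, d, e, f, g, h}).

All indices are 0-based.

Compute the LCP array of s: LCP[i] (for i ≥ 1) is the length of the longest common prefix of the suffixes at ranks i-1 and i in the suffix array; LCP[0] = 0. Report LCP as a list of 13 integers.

[0, 1, 2, 1, 1, 0, 0, 1, 2, 0, 0, 0, 1]

rank | idx | suffix
   0 |  12 | a
   1 |  11 | aa
   2 |  10 | aaa
   3 |   0 | adagbfdhdhaaa
   4 |   2 | agbfdhdhaaa
   5 |   4 | bfdhdhaaa
   6 |   1 | dagbfdhdhaaa
   7 |   8 | dhaaa
   8 |   6 | dhdhaaa
   9 |   5 | fdhdhaaa
  10 |   3 | gbfdhdhaaa
  11 |   9 | haaa
  12 |   7 | hdhaaa

SA = [12, 11, 10, 0, 2, 4, 1, 8, 6, 5, 3, 9, 7]
rank  pair      lcp
   1  s[12:],s[11:]  1  'a'
   2  s[11:],s[10:]  2  'aa'
   3  s[10:],s[0:]  1  'a'
   4  s[0:],s[2:]  1  'a'
   5  s[2:],s[4:]  0  ''
   6  s[4:],s[1:]  0  ''
   7  s[1:],s[8:]  1  'd'
   8  s[8:],s[6:]  2  'dh'
   9  s[6:],s[5:]  0  ''
  10  s[5:],s[3:]  0  ''
  11  s[3:],s[9:]  0  ''
  12  s[9:],s[7:]  1  'h'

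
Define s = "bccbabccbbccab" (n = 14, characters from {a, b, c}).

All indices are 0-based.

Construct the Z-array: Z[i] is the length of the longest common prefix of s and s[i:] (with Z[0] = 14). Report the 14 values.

Z[0]=14
i=1: fresh scan; Z[1]=0
i=2: fresh scan; Z[2]=0
i=3: fresh scan; Z[3]=1 scan→box=[3,4)
i=4: fresh scan; Z[4]=0
i=5: fresh scan; Z[5]=4 scan→box=[5,9)
i=6: min(r-i=3, Z[1]=0)=0; Z[6]=0
i=7: min(r-i=2, Z[2]=0)=0; Z[7]=0
i=8: min(r-i=1, Z[3]=1)=1; Z[8]=1
i=9: fresh scan; Z[9]=3 scan→box=[9,12)
i=10: min(r-i=2, Z[1]=0)=0; Z[10]=0
i=11: min(r-i=1, Z[2]=0)=0; Z[11]=0
i=12: fresh scan; Z[12]=0
i=13: fresh scan; Z[13]=1 scan→box=[13,14)

[14, 0, 0, 1, 0, 4, 0, 0, 1, 3, 0, 0, 0, 1]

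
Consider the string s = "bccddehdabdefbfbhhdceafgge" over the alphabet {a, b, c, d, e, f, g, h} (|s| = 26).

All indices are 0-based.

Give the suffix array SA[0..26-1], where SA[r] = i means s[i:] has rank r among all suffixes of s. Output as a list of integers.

sorted suffixes:
  #0 SA[0]=8  'abdefbfbhhdceafgge'
  #1 SA[1]=21  'afgge'
  #2 SA[2]=0  'bccddehdabdefbfbhhdceafgge'
  #3 SA[3]=9  'bdefbfbhhdceafgge'
  #4 SA[4]=13  'bfbhhdceafgge'
  #5 SA[5]=15  'bhhdceafgge'
  #6 SA[6]=1  'ccddehdabdefbfbhhdceafgge'
  #7 SA[7]=2  'cddehdabdefbfbhhdceafgge'
  #8 SA[8]=19  'ceafgge'
  #9 SA[9]=7  'dabdefbfbhhdceafgge'
  #10 SA[10]=18  'dceafgge'
  #11 SA[11]=3  'ddehdabdefbfbhhdceafgge'
  #12 SA[12]=10  'defbfbhhdceafgge'
  #13 SA[13]=4  'dehdabdefbfbhhdceafgge'
  #14 SA[14]=25  'e'
  #15 SA[15]=20  'eafgge'
  #16 SA[16]=11  'efbfbhhdceafgge'
  #17 SA[17]=5  'ehdabdefbfbhhdceafgge'
  #18 SA[18]=12  'fbfbhhdceafgge'
  #19 SA[19]=14  'fbhhdceafgge'
  #20 SA[20]=22  'fgge'
  #21 SA[21]=24  'ge'
  #22 SA[22]=23  'gge'
  #23 SA[23]=6  'hdabdefbfbhhdceafgge'
  #24 SA[24]=17  'hdceafgge'
  #25 SA[25]=16  'hhdceafgge'

[8, 21, 0, 9, 13, 15, 1, 2, 19, 7, 18, 3, 10, 4, 25, 20, 11, 5, 12, 14, 22, 24, 23, 6, 17, 16]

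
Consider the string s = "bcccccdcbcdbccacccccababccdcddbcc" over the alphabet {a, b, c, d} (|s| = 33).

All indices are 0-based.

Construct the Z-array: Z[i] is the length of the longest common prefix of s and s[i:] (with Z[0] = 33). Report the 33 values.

Z[0]=33
i=1: i≥r, start 0; Z[1]=0
i=2: i≥r, start 0; Z[2]=0
i=3: i≥r, start 0; Z[3]=0
i=4: i≥r, start 0; Z[4]=0
i=5: i≥r, start 0; Z[5]=0
i=6: i≥r, start 0; Z[6]=0
i=7: i≥r, start 0; Z[7]=0
i=8: i≥r, start 0; Z[8]=2 grow→box=[8,10)
i=9: min(r-i=1, Z[1]=0)=0; Z[9]=0
i=10: i≥r, start 0; Z[10]=0
i=11: i≥r, start 0; Z[11]=3 grow→box=[11,14)
i=12: min(r-i=2, Z[1]=0)=0; Z[12]=0
i=13: min(r-i=1, Z[2]=0)=0; Z[13]=0
i=14: i≥r, start 0; Z[14]=0
i=15: i≥r, start 0; Z[15]=0
i=16: i≥r, start 0; Z[16]=0
i=17: i≥r, start 0; Z[17]=0
i=18: i≥r, start 0; Z[18]=0
i=19: i≥r, start 0; Z[19]=0
i=20: i≥r, start 0; Z[20]=0
i=21: i≥r, start 0; Z[21]=1 grow→box=[21,22)
i=22: i≥r, start 0; Z[22]=0
i=23: i≥r, start 0; Z[23]=3 grow→box=[23,26)
i=24: min(r-i=2, Z[1]=0)=0; Z[24]=0
i=25: min(r-i=1, Z[2]=0)=0; Z[25]=0
i=26: i≥r, start 0; Z[26]=0
i=27: i≥r, start 0; Z[27]=0
i=28: i≥r, start 0; Z[28]=0
i=29: i≥r, start 0; Z[29]=0
i=30: i≥r, start 0; Z[30]=3 grow→box=[30,33)
i=31: min(r-i=2, Z[1]=0)=0; Z[31]=0
i=32: min(r-i=1, Z[2]=0)=0; Z[32]=0

[33, 0, 0, 0, 0, 0, 0, 0, 2, 0, 0, 3, 0, 0, 0, 0, 0, 0, 0, 0, 0, 1, 0, 3, 0, 0, 0, 0, 0, 0, 3, 0, 0]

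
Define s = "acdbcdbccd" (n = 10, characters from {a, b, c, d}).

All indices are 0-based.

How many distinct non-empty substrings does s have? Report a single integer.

42

sorted suffixes:
  #0 SA[0]=0  'acdbcdbccd'
  #1 SA[1]=6  'bccd'
  #2 SA[2]=3  'bcdbccd'
  #3 SA[3]=7  'ccd'
  #4 SA[4]=8  'cd'
  #5 SA[5]=4  'cdbccd'
  #6 SA[6]=1  'cdbcdbccd'
  #7 SA[7]=9  'd'
  #8 SA[8]=5  'dbccd'
  #9 SA[9]=2  'dbcdbccd'

SA = [0, 6, 3, 7, 8, 4, 1, 9, 5, 2]
i: (SA[i-1],SA[i]) lcp shared
  1: (0,6) 0 ''
  2: (6,3) 2 'bc'
  3: (3,7) 0 ''
  4: (7,8) 1 'c'
  5: (8,4) 2 'cd'
  6: (4,1) 4 'cdbc'
  7: (1,9) 0 ''
  8: (9,5) 1 'd'
  9: (5,2) 3 'dbc'

n(n+1)/2 = 10·11/2 = 55
Σ LCP = 0 + 0 + 2 + 0 + 1 + 2 + 4 + 0 + 1 + 3 = 13
distinct = 55 − 13 = 42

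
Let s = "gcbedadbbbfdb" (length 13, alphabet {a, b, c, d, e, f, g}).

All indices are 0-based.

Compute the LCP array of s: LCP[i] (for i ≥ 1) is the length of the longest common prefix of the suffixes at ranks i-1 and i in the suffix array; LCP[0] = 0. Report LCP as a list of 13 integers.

rank→(start, suffix):
  0 → (5, 'adbbbfdb')
  1 → (12, 'b')
  2 → (7, 'bbbfdb')
  3 → (8, 'bbfdb')
  4 → (2, 'bedadbbbfdb')
  5 → (9, 'bfdb')
  6 → (1, 'cbedadbbbfdb')
  7 → (4, 'dadbbbfdb')
  8 → (11, 'db')
  9 → (6, 'dbbbfdb')
  10 → (3, 'edadbbbfdb')
  11 → (10, 'fdb')
  12 → (0, 'gcbedadbbbfdb')

SA = [5, 12, 7, 8, 2, 9, 1, 4, 11, 6, 3, 10, 0]
rank  pair      lcp
   1  s[5:],s[12:]  0  ''
   2  s[12:],s[7:]  1  'b'
   3  s[7:],s[8:]  2  'bb'
   4  s[8:],s[2:]  1  'b'
   5  s[2:],s[9:]  1  'b'
   6  s[9:],s[1:]  0  ''
   7  s[1:],s[4:]  0  ''
   8  s[4:],s[11:]  1  'd'
   9  s[11:],s[6:]  2  'db'
  10  s[6:],s[3:]  0  ''
  11  s[3:],s[10:]  0  ''
  12  s[10:],s[0:]  0  ''

[0, 0, 1, 2, 1, 1, 0, 0, 1, 2, 0, 0, 0]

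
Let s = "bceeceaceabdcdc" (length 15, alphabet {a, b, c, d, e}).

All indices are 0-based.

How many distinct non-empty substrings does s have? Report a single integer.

105

rank→(start, suffix):
  0 → (9, 'abdcdc')
  1 → (6, 'aceabdcdc')
  2 → (0, 'bceeceaceabdcdc')
  3 → (10, 'bdcdc')
  4 → (14, 'c')
  5 → (12, 'cdc')
  6 → (7, 'ceabdcdc')
  7 → (4, 'ceaceabdcdc')
  8 → (1, 'ceeceaceabdcdc')
  9 → (13, 'dc')
  10 → (11, 'dcdc')
  11 → (8, 'eabdcdc')
  12 → (5, 'eaceabdcdc')
  13 → (3, 'eceaceabdcdc')
  14 → (2, 'eeceaceabdcdc')

SA = [9, 6, 0, 10, 14, 12, 7, 4, 1, 13, 11, 8, 5, 3, 2]
rank  pair      lcp
   1  s[9:],s[6:]  1  'a'
   2  s[6:],s[0:]  0  ''
   3  s[0:],s[10:]  1  'b'
   4  s[10:],s[14:]  0  ''
   5  s[14:],s[12:]  1  'c'
   6  s[12:],s[7:]  1  'c'
   7  s[7:],s[4:]  3  'cea'
   8  s[4:],s[1:]  2  'ce'
   9  s[1:],s[13:]  0  ''
  10  s[13:],s[11:]  2  'dc'
  11  s[11:],s[8:]  0  ''
  12  s[8:],s[5:]  2  'ea'
  13  s[5:],s[3:]  1  'e'
  14  s[3:],s[2:]  1  'e'

n(n+1)/2 = 15·16/2 = 120
Σ LCP = 0 + 1 + 0 + 1 + 0 + 1 + 1 + 3 + 2 + 0 + 2 + 0 + 2 + 1 + 1 = 15
distinct = 120 − 15 = 105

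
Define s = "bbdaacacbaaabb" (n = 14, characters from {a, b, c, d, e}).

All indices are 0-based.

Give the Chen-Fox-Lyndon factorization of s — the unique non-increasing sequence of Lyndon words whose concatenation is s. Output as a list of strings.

emit factor 1: 'bbd' (i=0, period=3)
emit factor 2: 'aacacb' (i=3, period=6)
emit factor 3: 'aaabb' (i=9, period=5)

["bbd", "aacacb", "aaabb"]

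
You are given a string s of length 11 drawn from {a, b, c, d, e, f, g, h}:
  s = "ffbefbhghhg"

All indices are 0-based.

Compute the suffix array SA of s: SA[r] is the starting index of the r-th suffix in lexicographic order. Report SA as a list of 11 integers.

sorted suffixes:
  #0 SA[0]=2  'befbhghhg'
  #1 SA[1]=5  'bhghhg'
  #2 SA[2]=3  'efbhghhg'
  #3 SA[3]=1  'fbefbhghhg'
  #4 SA[4]=4  'fbhghhg'
  #5 SA[5]=0  'ffbefbhghhg'
  #6 SA[6]=10  'g'
  #7 SA[7]=7  'ghhg'
  #8 SA[8]=9  'hg'
  #9 SA[9]=6  'hghhg'
  #10 SA[10]=8  'hhg'

[2, 5, 3, 1, 4, 0, 10, 7, 9, 6, 8]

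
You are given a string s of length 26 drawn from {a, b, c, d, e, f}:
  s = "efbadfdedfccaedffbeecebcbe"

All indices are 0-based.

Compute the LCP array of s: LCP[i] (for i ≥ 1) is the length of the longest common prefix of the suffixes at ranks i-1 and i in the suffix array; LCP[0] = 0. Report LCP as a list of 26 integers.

rank→(start, suffix):
  0 → (3, 'adfdedfccaedffbeecebcbe')
  1 → (12, 'aedffbeecebcbe')
  2 → (2, 'badfdedfccaedffbeecebcbe')
  3 → (22, 'bcbe')
  4 → (24, 'be')
  5 → (17, 'beecebcbe')
  6 → (11, 'caedffbeecebcbe')
  7 → (23, 'cbe')
  8 → (10, 'ccaedffbeecebcbe')
  9 → (20, 'cebcbe')
  10 → (6, 'dedfccaedffbeecebcbe')
  11 → (8, 'dfccaedffbeecebcbe')
  12 → (4, 'dfdedfccaedffbeecebcbe')
  13 → (14, 'dffbeecebcbe')
  14 → (25, 'e')
  15 → (21, 'ebcbe')
  16 → (19, 'ecebcbe')
  17 → (7, 'edfccaedffbeecebcbe')
  18 → (13, 'edffbeecebcbe')
  19 → (18, 'eecebcbe')
  20 → (0, 'efbadfdedfccaedffbeecebcbe')
  21 → (1, 'fbadfdedfccaedffbeecebcbe')
  22 → (16, 'fbeecebcbe')
  23 → (9, 'fccaedffbeecebcbe')
  24 → (5, 'fdedfccaedffbeecebcbe')
  25 → (15, 'ffbeecebcbe')

SA = [3, 12, 2, 22, 24, 17, 11, 23, 10, 20, 6, 8, 4, 14, 25, 21, 19, 7, 13, 18, 0, 1, 16, 9, 5, 15]
i: (SA[i-1],SA[i]) lcp shared
  1: (3,12) 1 'a'
  2: (12,2) 0 ''
  3: (2,22) 1 'b'
  4: (22,24) 1 'b'
  5: (24,17) 2 'be'
  6: (17,11) 0 ''
  7: (11,23) 1 'c'
  8: (23,10) 1 'c'
  9: (10,20) 1 'c'
  10: (20,6) 0 ''
  11: (6,8) 1 'd'
  12: (8,4) 2 'df'
  13: (4,14) 2 'df'
  14: (14,25) 0 ''
  15: (25,21) 1 'e'
  16: (21,19) 1 'e'
  17: (19,7) 1 'e'
  18: (7,13) 3 'edf'
  19: (13,18) 1 'e'
  20: (18,0) 1 'e'
  21: (0,1) 0 ''
  22: (1,16) 2 'fb'
  23: (16,9) 1 'f'
  24: (9,5) 1 'f'
  25: (5,15) 1 'f'

[0, 1, 0, 1, 1, 2, 0, 1, 1, 1, 0, 1, 2, 2, 0, 1, 1, 1, 3, 1, 1, 0, 2, 1, 1, 1]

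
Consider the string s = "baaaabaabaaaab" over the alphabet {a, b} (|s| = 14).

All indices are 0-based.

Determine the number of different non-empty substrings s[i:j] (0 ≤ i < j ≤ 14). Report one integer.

66

rank | idx | suffix
   0 |   9 | aaaab
   1 |   1 | aaaabaabaaaab
   2 |  10 | aaab
   3 |   2 | aaabaabaaaab
   4 |  11 | aab
   5 |   6 | aabaaaab
   6 |   3 | aabaabaaaab
   7 |  12 | ab
   8 |   7 | abaaaab
   9 |   4 | abaabaaaab
  10 |  13 | b
  11 |   8 | baaaab
  12 |   0 | baaaabaabaaaab
  13 |   5 | baabaaaab

SA = [9, 1, 10, 2, 11, 6, 3, 12, 7, 4, 13, 8, 0, 5]
rank  pair      lcp
   1  s[9:],s[1:]  5  'aaaab'
   2  s[1:],s[10:]  3  'aaa'
   3  s[10:],s[2:]  4  'aaab'
   4  s[2:],s[11:]  2  'aa'
   5  s[11:],s[6:]  3  'aab'
   6  s[6:],s[3:]  5  'aabaa'
   7  s[3:],s[12:]  1  'a'
   8  s[12:],s[7:]  2  'ab'
   9  s[7:],s[4:]  4  'abaa'
  10  s[4:],s[13:]  0  ''
  11  s[13:],s[8:]  1  'b'
  12  s[8:],s[0:]  6  'baaaab'
  13  s[0:],s[5:]  3  'baa'

n(n+1)/2 = 14·15/2 = 105
Σ LCP = 0 + 5 + 3 + 4 + 2 + 3 + 5 + 1 + 2 + 4 + 0 + 1 + 6 + 3 = 39
distinct = 105 − 39 = 66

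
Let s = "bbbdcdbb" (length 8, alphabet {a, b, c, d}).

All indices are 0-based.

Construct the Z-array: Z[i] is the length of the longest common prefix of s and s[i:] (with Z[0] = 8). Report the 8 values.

[8, 2, 1, 0, 0, 0, 2, 1]

Z[0]=8
i=1: outside box; Z[1]=2 extend→box=[1,3)
i=2: min(r-i=1, Z[1]=2)=1; Z[2]=1
i=3: outside box; Z[3]=0
i=4: outside box; Z[4]=0
i=5: outside box; Z[5]=0
i=6: outside box; Z[6]=2 extend→box=[6,8)
i=7: min(r-i=1, Z[1]=2)=1; Z[7]=1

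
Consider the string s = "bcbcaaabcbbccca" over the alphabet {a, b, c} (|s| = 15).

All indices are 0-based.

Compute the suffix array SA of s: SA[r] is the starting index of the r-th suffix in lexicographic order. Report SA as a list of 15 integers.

[14, 4, 5, 6, 9, 2, 7, 0, 10, 13, 3, 8, 1, 12, 11]

rank→(start, suffix):
  0 → (14, 'a')
  1 → (4, 'aaabcbbccca')
  2 → (5, 'aabcbbccca')
  3 → (6, 'abcbbccca')
  4 → (9, 'bbccca')
  5 → (2, 'bcaaabcbbccca')
  6 → (7, 'bcbbccca')
  7 → (0, 'bcbcaaabcbbccca')
  8 → (10, 'bccca')
  9 → (13, 'ca')
  10 → (3, 'caaabcbbccca')
  11 → (8, 'cbbccca')
  12 → (1, 'cbcaaabcbbccca')
  13 → (12, 'cca')
  14 → (11, 'ccca')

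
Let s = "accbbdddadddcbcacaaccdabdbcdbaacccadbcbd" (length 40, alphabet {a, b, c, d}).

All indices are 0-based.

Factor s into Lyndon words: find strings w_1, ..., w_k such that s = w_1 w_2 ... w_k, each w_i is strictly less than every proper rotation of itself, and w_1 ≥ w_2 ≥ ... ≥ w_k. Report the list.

["accbbdddadddcbc", "ac", "aaccdabdbcdb", "aacccadbcbd"]

emit factor 1: 'accbbdddadddcbc' (i=0, period=15)
emit factor 2: 'ac' (i=15, period=2)
emit factor 3: 'aaccdabdbcdb' (i=17, period=12)
emit factor 4: 'aacccadbcbd' (i=29, period=11)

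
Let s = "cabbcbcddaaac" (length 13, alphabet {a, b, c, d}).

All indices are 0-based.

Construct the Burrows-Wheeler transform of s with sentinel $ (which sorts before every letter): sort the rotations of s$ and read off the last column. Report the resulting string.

cdacaabca$bbdc

rank  rotation        last
    0  $cabbcbcddaaac  c
    1  aaac$cabbcbcdd  d
    2  aac$cabbcbcdda  a
    3  abbcbcddaaac$c  c
    4  ac$cabbcbcddaa  a
    5  bbcbcddaaac$ca  a
    6  bcbcddaaac$cab  b
    7  bcddaaac$cabbc  c
    8  c$cabbcbcddaaa  a
    9  cabbcbcddaaac$  $
   10  cbcddaaac$cabb  b
   11  cddaaac$cabbcb  b
   12  daaac$cabbcbcd  d
   13  ddaaac$cabbcbc  c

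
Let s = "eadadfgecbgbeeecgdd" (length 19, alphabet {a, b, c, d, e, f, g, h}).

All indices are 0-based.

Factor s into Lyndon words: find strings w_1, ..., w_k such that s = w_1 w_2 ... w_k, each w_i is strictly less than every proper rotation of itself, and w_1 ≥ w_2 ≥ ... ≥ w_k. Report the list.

["e", "adadfgecbgbeeecgdd"]

emit factor 1: 'e' (i=0, period=1)
emit factor 2: 'adadfgecbgbeeecgdd' (i=1, period=18)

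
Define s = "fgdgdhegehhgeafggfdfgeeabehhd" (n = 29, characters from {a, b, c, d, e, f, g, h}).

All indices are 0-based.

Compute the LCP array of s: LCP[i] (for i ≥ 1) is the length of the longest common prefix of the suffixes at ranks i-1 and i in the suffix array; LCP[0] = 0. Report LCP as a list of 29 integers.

rank→(start, suffix):
  0 → (23, 'abehhd')
  1 → (13, 'afggfdfgeeabehhd')
  2 → (24, 'behhd')
  3 → (28, 'd')
  4 → (18, 'dfgeeabehhd')
  5 → (2, 'dgdhegehhgeafggfdfgeeabehhd')
  6 → (4, 'dhegehhgeafggfdfgeeabehhd')
  7 → (22, 'eabehhd')
  8 → (12, 'eafggfdfgeeabehhd')
  9 → (21, 'eeabehhd')
  10 → (6, 'egehhgeafggfdfgeeabehhd')
  11 → (25, 'ehhd')
  12 → (8, 'ehhgeafggfdfgeeabehhd')
  13 → (17, 'fdfgeeabehhd')
  14 → (0, 'fgdgdhegehhgeafggfdfgeeabehhd')
  15 → (19, 'fgeeabehhd')
  16 → (14, 'fggfdfgeeabehhd')
  17 → (1, 'gdgdhegehhgeafggfdfgeeabehhd')
  18 → (3, 'gdhegehhgeafggfdfgeeabehhd')
  19 → (11, 'geafggfdfgeeabehhd')
  20 → (20, 'geeabehhd')
  21 → (7, 'gehhgeafggfdfgeeabehhd')
  22 → (16, 'gfdfgeeabehhd')
  23 → (15, 'ggfdfgeeabehhd')
  24 → (27, 'hd')
  25 → (5, 'hegehhgeafggfdfgeeabehhd')
  26 → (10, 'hgeafggfdfgeeabehhd')
  27 → (26, 'hhd')
  28 → (9, 'hhgeafggfdfgeeabehhd')

SA = [23, 13, 24, 28, 18, 2, 4, 22, 12, 21, 6, 25, 8, 17, 0, 19, 14, 1, 3, 11, 20, 7, 16, 15, 27, 5, 10, 26, 9]
[i] adj suffixes → lcp
  [1] 23/13 → 1 ('a')
  [2] 13/24 → 0 ('')
  [3] 24/28 → 0 ('')
  [4] 28/18 → 1 ('d')
  [5] 18/2 → 1 ('d')
  [6] 2/4 → 1 ('d')
  [7] 4/22 → 0 ('')
  [8] 22/12 → 2 ('ea')
  [9] 12/21 → 1 ('e')
  [10] 21/6 → 1 ('e')
  [11] 6/25 → 1 ('e')
  [12] 25/8 → 3 ('ehh')
  [13] 8/17 → 0 ('')
  [14] 17/0 → 1 ('f')
  [15] 0/19 → 2 ('fg')
  [16] 19/14 → 2 ('fg')
  [17] 14/1 → 0 ('')
  [18] 1/3 → 2 ('gd')
  [19] 3/11 → 1 ('g')
  [20] 11/20 → 2 ('ge')
  [21] 20/7 → 2 ('ge')
  [22] 7/16 → 1 ('g')
  [23] 16/15 → 1 ('g')
  [24] 15/27 → 0 ('')
  [25] 27/5 → 1 ('h')
  [26] 5/10 → 1 ('h')
  [27] 10/26 → 1 ('h')
  [28] 26/9 → 2 ('hh')

[0, 1, 0, 0, 1, 1, 1, 0, 2, 1, 1, 1, 3, 0, 1, 2, 2, 0, 2, 1, 2, 2, 1, 1, 0, 1, 1, 1, 2]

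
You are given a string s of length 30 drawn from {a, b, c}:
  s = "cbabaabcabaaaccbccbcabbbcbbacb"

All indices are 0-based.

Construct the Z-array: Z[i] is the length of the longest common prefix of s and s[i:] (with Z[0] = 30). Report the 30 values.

Z[0]=30
i=1: outside box; Z[1]=0
i=2: outside box; Z[2]=0
i=3: outside box; Z[3]=0
i=4: outside box; Z[4]=0
i=5: outside box; Z[5]=0
i=6: outside box; Z[6]=0
i=7: outside box; Z[7]=1 grow→box=[7,8)
i=8: outside box; Z[8]=0
i=9: outside box; Z[9]=0
i=10: outside box; Z[10]=0
i=11: outside box; Z[11]=0
i=12: outside box; Z[12]=0
i=13: outside box; Z[13]=1 grow→box=[13,14)
i=14: outside box; Z[14]=2 grow→box=[14,16)
i=15: min(r-i=1, Z[1]=0)=0; Z[15]=0
i=16: outside box; Z[16]=1 grow→box=[16,17)
i=17: outside box; Z[17]=2 grow→box=[17,19)
i=18: min(r-i=1, Z[1]=0)=0; Z[18]=0
i=19: outside box; Z[19]=1 grow→box=[19,20)
i=20: outside box; Z[20]=0
i=21: outside box; Z[21]=0
i=22: outside box; Z[22]=0
i=23: outside box; Z[23]=0
i=24: outside box; Z[24]=2 grow→box=[24,26)
i=25: min(r-i=1, Z[1]=0)=0; Z[25]=0
i=26: outside box; Z[26]=0
i=27: outside box; Z[27]=0
i=28: outside box; Z[28]=2 grow→box=[28,30)
i=29: min(r-i=1, Z[1]=0)=0; Z[29]=0

[30, 0, 0, 0, 0, 0, 0, 1, 0, 0, 0, 0, 0, 1, 2, 0, 1, 2, 0, 1, 0, 0, 0, 0, 2, 0, 0, 0, 2, 0]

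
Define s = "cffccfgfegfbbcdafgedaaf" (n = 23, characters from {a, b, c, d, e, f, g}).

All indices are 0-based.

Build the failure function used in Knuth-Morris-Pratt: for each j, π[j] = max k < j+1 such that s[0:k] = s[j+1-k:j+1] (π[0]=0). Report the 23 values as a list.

π[0] = 0
j=1 s[j]='f': π[1]=0 (border '')
j=2 s[j]='f': π[2]=0 (border '')
j=3 s[j]='c': π[3]=1 (border 'c')
j=4 s[j]='c': k: 1→0; π[4]=1 (border 'c')
j=5 s[j]='f': π[5]=2 (border 'cf')
j=6 s[j]='g': k: 2→0; π[6]=0 (border '')
j=7 s[j]='f': π[7]=0 (border '')
j=8 s[j]='e': π[8]=0 (border '')
j=9 s[j]='g': π[9]=0 (border '')
j=10 s[j]='f': π[10]=0 (border '')
j=11 s[j]='b': π[11]=0 (border '')
j=12 s[j]='b': π[12]=0 (border '')
j=13 s[j]='c': π[13]=1 (border 'c')
j=14 s[j]='d': k: 1→0; π[14]=0 (border '')
j=15 s[j]='a': π[15]=0 (border '')
j=16 s[j]='f': π[16]=0 (border '')
j=17 s[j]='g': π[17]=0 (border '')
j=18 s[j]='e': π[18]=0 (border '')
j=19 s[j]='d': π[19]=0 (border '')
j=20 s[j]='a': π[20]=0 (border '')
j=21 s[j]='a': π[21]=0 (border '')
j=22 s[j]='f': π[22]=0 (border '')

[0, 0, 0, 1, 1, 2, 0, 0, 0, 0, 0, 0, 0, 1, 0, 0, 0, 0, 0, 0, 0, 0, 0]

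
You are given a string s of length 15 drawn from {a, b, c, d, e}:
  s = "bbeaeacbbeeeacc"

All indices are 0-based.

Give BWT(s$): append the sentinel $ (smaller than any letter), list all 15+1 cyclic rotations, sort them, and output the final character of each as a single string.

rank  rotation          last
    0  $bbeaeacbbeeeacc  c
    1  acbbeeeacc$bbeae  e
    2  acc$bbeaeacbbeee  e
    3  aeacbbeeeacc$bbe  e
    4  bbeaeacbbeeeacc$  $
    5  bbeeeacc$bbeaeac  c
    6  beaeacbbeeeacc$b  b
    7  beeeacc$bbeaeacb  b
    8  c$bbeaeacbbeeeac  c
    9  cbbeeeacc$bbeaea  a
   10  cc$bbeaeacbbeeea  a
   11  eacbbeeeacc$bbea  a
   12  eacc$bbeaeacbbee  e
   13  eaeacbbeeeacc$bb  b
   14  eeacc$bbeaeacbbe  e
   15  eeeacc$bbeaeacbb  b

ceee$cbbcaaaebeb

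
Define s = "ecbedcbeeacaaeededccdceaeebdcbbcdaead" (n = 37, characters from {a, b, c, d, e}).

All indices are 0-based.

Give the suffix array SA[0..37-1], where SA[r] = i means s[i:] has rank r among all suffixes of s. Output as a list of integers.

[11, 9, 35, 33, 23, 12, 29, 30, 26, 2, 6, 10, 28, 1, 5, 18, 31, 19, 21, 36, 32, 27, 4, 17, 20, 15, 8, 34, 22, 25, 0, 3, 16, 14, 7, 24, 13]

rank→(start, suffix):
  0 → (11, 'aaeededccdceaeebdcbbcdaead')
  1 → (9, 'acaaeededccdceaeebdcbbcdaead')
  2 → (35, 'ad')
  3 → (33, 'aead')
  4 → (23, 'aeebdcbbcdaead')
  5 → (12, 'aeededccdceaeebdcbbcdaead')
  6 → (29, 'bbcdaead')
  7 → (30, 'bcdaead')
  8 → (26, 'bdcbbcdaead')
  9 → (2, 'bedcbeeacaaeededccdceaeebdcbbcdaead')
  10 → (6, 'beeacaaeededccdceaeebdcbbcdaead')
  11 → (10, 'caaeededccdceaeebdcbbcdaead')
  12 → (28, 'cbbcdaead')
  13 → (1, 'cbedcbeeacaaeededccdceaeebdcbbcdaead')
  14 → (5, 'cbeeacaaeededccdceaeebdcbbcdaead')
  15 → (18, 'ccdceaeebdcbbcdaead')
  16 → (31, 'cdaead')
  17 → (19, 'cdceaeebdcbbcdaead')
  18 → (21, 'ceaeebdcbbcdaead')
  19 → (36, 'd')
  20 → (32, 'daead')
  21 → (27, 'dcbbcdaead')
  22 → (4, 'dcbeeacaaeededccdceaeebdcbbcdaead')
  23 → (17, 'dccdceaeebdcbbcdaead')
  24 → (20, 'dceaeebdcbbcdaead')
  25 → (15, 'dedccdceaeebdcbbcdaead')
  26 → (8, 'eacaaeededccdceaeebdcbbcdaead')
  27 → (34, 'ead')
  28 → (22, 'eaeebdcbbcdaead')
  29 → (25, 'ebdcbbcdaead')
  30 → (0, 'ecbedcbeeacaaeededccdceaeebdcbbcdaead')
  31 → (3, 'edcbeeacaaeededccdceaeebdcbbcdaead')
  32 → (16, 'edccdceaeebdcbbcdaead')
  33 → (14, 'ededccdceaeebdcbbcdaead')
  34 → (7, 'eeacaaeededccdceaeebdcbbcdaead')
  35 → (24, 'eebdcbbcdaead')
  36 → (13, 'eededccdceaeebdcbbcdaead')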